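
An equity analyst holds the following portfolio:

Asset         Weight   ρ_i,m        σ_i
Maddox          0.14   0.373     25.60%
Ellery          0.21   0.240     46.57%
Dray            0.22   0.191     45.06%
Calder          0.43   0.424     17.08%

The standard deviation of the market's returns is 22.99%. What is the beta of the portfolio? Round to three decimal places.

0.378

β_Maddox = 0.373 × 25.60% / 22.99% = 0.4153
β_Ellery = 0.240 × 46.57% / 22.99% = 0.4862
β_Dray = 0.191 × 45.06% / 22.99% = 0.3744
β_Calder = 0.424 × 17.08% / 22.99% = 0.3150
β_P = Σ w_i β_i = 0.14×0.4153 + 0.21×0.4862 + 0.22×0.3744 + 0.43×0.3150 = 0.3781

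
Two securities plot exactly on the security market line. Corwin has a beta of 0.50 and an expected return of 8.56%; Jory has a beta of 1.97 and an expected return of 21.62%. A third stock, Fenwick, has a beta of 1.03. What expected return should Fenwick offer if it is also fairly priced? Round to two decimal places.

13.27%

MRP (SML slope) = (21.62% − 8.56%) / (1.97 − 0.50) = 13.06% / 1.47 = 8.8844%
R_f (intercept) = 8.56% − 0.50 × 8.8844% = 4.1178%
E(R_Fenwick) = R_f + β × MRP = 4.1178% + 1.03 × 8.8844% = 13.27%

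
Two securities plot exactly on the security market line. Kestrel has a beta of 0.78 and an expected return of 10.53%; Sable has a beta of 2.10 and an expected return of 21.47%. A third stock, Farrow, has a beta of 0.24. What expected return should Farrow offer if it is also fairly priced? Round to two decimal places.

6.05%

MRP (SML slope) = (21.47% − 10.53%) / (2.10 − 0.78) = 10.94% / 1.32 = 8.2879%
R_f (intercept) = 10.53% − 0.78 × 8.2879% = 4.0654%
E(R_Farrow) = R_f + β × MRP = 4.0654% + 0.24 × 8.2879% = 6.05%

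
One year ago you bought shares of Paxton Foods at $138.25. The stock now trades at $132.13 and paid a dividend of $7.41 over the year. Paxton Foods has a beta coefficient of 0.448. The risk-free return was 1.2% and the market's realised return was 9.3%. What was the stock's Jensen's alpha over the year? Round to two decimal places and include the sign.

Realised HPR = (P1 + D1 − P0) / P0 = (132.13 + 7.41 − 138.25) / 138.25 = 1.29 / 138.25 = 0.9331%
MRP = 9.3% − 1.2% = 8.10%
CAPM required = R_f + β·MRP = 1.2% + 0.448 × 8.1% = 4.8288%
α = realised − required = 0.9331% − 4.8288% = -3.90%

-3.90%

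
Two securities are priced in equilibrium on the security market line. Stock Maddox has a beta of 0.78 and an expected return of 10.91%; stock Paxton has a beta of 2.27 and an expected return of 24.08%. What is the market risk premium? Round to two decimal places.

8.84%

Both satisfy E(R) = R_f + β·MRP, so the slope of the SML is
MRP = (24.08% − 10.91%) / (2.27 − 0.78) = 13.17% / 1.49 = 8.8389%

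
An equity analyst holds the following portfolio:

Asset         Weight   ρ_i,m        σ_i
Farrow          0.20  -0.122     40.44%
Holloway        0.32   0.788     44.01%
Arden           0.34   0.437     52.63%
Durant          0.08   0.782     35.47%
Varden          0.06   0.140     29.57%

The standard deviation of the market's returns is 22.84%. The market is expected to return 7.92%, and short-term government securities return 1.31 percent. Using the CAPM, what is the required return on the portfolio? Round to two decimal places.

β_Farrow = -0.122 × 40.44% / 22.84% = -0.2160
β_Holloway = 0.788 × 44.01% / 22.84% = 1.5184
β_Arden = 0.437 × 52.63% / 22.84% = 1.0070
β_Durant = 0.782 × 35.47% / 22.84% = 1.2144
β_Varden = 0.140 × 29.57% / 22.84% = 0.1813
β_P = Σ w_i β_i = 0.20×-0.2160 + 0.32×1.5184 + 0.34×1.0070 + 0.08×1.2144 + 0.06×0.1813 = 0.8931
MRP = 7.92% − 1.31% = 6.61%
E(R_P) = R_f + β_P × MRP = 1.31% + 0.8931 × 6.61% = 7.21%

7.21%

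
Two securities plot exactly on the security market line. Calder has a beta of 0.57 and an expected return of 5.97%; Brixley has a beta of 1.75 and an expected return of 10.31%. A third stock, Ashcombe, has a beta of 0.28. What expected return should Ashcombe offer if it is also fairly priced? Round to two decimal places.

MRP (SML slope) = (10.31% − 5.97%) / (1.75 − 0.57) = 4.34% / 1.18 = 3.6780%
R_f (intercept) = 5.97% − 0.57 × 3.6780% = 3.8735%
E(R_Ashcombe) = R_f + β × MRP = 3.8735% + 0.28 × 3.6780% = 4.90%

4.90%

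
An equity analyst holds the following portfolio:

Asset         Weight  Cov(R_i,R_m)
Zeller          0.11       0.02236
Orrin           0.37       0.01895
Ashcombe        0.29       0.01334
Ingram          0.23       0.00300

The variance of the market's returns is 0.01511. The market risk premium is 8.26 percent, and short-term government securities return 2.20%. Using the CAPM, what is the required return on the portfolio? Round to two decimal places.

9.87%

β_Zeller = 0.02236 / 0.01511 = 1.4798
β_Orrin = 0.01895 / 0.01511 = 1.2541
β_Ashcombe = 0.01334 / 0.01511 = 0.8829
β_Ingram = 0.00300 / 0.01511 = 0.1985
β_P = Σ w_i β_i = 0.11×1.4798 + 0.37×1.2541 + 0.29×0.8829 + 0.23×0.1985 = 0.9285
E(R_P) = R_f + β_P × MRP = 2.20% + 0.9285 × 8.26% = 9.87%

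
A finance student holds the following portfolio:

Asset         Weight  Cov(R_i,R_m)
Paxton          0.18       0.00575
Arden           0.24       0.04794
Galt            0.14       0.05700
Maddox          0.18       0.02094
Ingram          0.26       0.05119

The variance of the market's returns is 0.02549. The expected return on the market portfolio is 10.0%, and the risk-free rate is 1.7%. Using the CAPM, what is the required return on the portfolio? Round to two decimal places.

β_Paxton = 0.00575 / 0.02549 = 0.2256
β_Arden = 0.04794 / 0.02549 = 1.8807
β_Galt = 0.05700 / 0.02549 = 2.2362
β_Maddox = 0.02094 / 0.02549 = 0.8215
β_Ingram = 0.05119 / 0.02549 = 2.0082
β_P = Σ w_i β_i = 0.18×0.2256 + 0.24×1.8807 + 0.14×2.2362 + 0.18×0.8215 + 0.26×2.0082 = 1.4750
MRP = 10.0% − 1.7% = 8.30%
E(R_P) = R_f + β_P × MRP = 1.7% + 1.4750 × 8.3% = 13.94%

13.94%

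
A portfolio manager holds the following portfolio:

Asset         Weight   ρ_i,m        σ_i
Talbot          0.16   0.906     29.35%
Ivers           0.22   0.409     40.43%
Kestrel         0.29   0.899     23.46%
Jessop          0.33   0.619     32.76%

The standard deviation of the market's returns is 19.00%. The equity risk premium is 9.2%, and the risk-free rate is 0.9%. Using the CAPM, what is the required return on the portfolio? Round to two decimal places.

10.92%

β_Talbot = 0.906 × 29.35% / 19.00% = 1.3995
β_Ivers = 0.409 × 40.43% / 19.00% = 0.8703
β_Kestrel = 0.899 × 23.46% / 19.00% = 1.1100
β_Jessop = 0.619 × 32.76% / 19.00% = 1.0673
β_P = Σ w_i β_i = 0.16×1.3995 + 0.22×0.8703 + 0.29×1.1100 + 0.33×1.0673 = 1.0895
E(R_P) = R_f + β_P × MRP = 0.9% + 1.0895 × 9.2% = 10.92%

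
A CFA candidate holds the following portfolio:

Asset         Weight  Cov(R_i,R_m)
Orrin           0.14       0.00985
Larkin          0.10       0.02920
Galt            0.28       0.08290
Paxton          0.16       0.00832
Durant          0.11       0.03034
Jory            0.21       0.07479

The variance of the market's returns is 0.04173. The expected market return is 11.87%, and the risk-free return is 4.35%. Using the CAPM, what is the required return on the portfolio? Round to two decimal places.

β_Orrin = 0.00985 / 0.04173 = 0.2360
β_Larkin = 0.02920 / 0.04173 = 0.6997
β_Galt = 0.08290 / 0.04173 = 1.9866
β_Paxton = 0.00832 / 0.04173 = 0.1994
β_Durant = 0.03034 / 0.04173 = 0.7271
β_Jory = 0.07479 / 0.04173 = 1.7922
β_P = Σ w_i β_i = 0.14×0.2360 + 0.10×0.6997 + 0.28×1.9866 + 0.16×0.1994 + 0.11×0.7271 + 0.21×1.7922 = 1.1475
MRP = 11.87% − 4.35% = 7.52%
E(R_P) = R_f + β_P × MRP = 4.35% + 1.1475 × 7.52% = 12.98%

12.98%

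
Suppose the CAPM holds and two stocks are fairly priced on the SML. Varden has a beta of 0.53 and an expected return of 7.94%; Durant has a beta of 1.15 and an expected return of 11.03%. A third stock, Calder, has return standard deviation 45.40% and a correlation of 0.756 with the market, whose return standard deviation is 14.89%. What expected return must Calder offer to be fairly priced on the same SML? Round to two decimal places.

MRP = (11.03% − 7.94%) / (1.15 − 0.53) = 4.9839%
R_f = 7.94% − 0.53 × 4.9839% = 5.2985%
β_Calder = ρ·σ_i/σ_m = 0.756 × 45.40 / 14.89 = 2.3051
E(R_Calder) = R_f + β × MRP = 5.2985% + 2.3051 × 4.9839% = 16.79%

16.79%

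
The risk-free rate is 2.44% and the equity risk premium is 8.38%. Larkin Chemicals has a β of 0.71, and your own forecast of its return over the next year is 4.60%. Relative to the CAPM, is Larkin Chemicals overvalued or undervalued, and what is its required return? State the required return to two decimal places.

Required return = R_f + β·MRP = 2.44% + 0.71 × 8.38% = 8.39%
Forecast 4.60% < required 8.39% → the stock plots below the SML → overvalued.

Overvalued; required return 8.39%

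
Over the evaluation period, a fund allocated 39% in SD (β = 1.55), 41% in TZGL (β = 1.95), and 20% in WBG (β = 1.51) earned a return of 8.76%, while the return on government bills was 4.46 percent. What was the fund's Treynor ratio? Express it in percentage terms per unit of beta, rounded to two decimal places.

2.52%

β_P = 0.39×1.55 + 0.41×1.95 + 0.20×1.51 = 1.7060
Treynor = (R_P − R_f) / β_P = (8.76% − 4.46%) / 1.7060 = 4.30% / 1.7060 = 2.52%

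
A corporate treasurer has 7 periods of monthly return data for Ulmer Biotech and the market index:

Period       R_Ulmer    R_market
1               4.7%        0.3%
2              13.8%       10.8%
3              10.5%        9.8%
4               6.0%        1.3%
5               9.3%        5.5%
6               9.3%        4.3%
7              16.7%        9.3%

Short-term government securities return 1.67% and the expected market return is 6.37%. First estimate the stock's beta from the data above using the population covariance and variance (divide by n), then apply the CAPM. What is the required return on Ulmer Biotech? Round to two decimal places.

5.79%

Mean R_i = (4.7 + 13.8 + 10.5 + 6.0 + 9.3 + 9.3 + 16.7) / 7 = 10.0429%
Mean R_m = (0.3 + 10.8 + 9.8 + 1.3 + 5.5 + 4.3 + 9.3) / 7 = 5.9000%
Σ(R_i − R̄_i)(R_m − R̄_m) = 92.8300  ⇒  Cov = 92.8300 / 7 = 13.2614
Σ(R_m − R̄_m)² = 106.0200  ⇒  Var(R_m) = 106.0200 / 7 = 15.1457
β = Cov / Var(R_m) = 13.2614 / 15.1457 = 0.8756
MRP = 6.37% − 1.67% = 4.70%
E(R) = R_f + β × MRP = 1.67% + 0.8756 × 4.70% = 5.79%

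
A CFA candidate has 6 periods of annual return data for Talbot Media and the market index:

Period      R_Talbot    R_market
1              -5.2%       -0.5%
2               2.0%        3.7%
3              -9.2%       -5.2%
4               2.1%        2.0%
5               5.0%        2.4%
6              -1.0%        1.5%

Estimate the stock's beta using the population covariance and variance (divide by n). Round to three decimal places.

1.519

Mean R_i = (-5.2 + 2.0 − 9.2 + 2.1 + 5.0 − 1.0) / 6 = -1.0500%
Mean R_m = (-0.5 + 3.7 − 5.2 + 2.0 + 2.4 + 1.5) / 6 = 0.6500%
Σ(R_i − R̄_i)(R_m − R̄_m) = 76.6350  ⇒  Cov = 76.6350 / 6 = 12.7725
Σ(R_m − R̄_m)² = 50.4550  ⇒  Var(R_m) = 50.4550 / 6 = 8.4092
β = Cov / Var(R_m) = 12.7725 / 8.4092 = 1.5189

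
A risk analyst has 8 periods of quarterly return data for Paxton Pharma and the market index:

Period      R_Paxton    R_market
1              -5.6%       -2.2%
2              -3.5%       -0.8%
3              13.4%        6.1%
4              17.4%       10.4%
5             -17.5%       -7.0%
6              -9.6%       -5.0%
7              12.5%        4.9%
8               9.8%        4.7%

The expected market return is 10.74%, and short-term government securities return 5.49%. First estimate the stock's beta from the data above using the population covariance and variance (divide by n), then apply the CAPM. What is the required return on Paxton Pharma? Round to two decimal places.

16.42%

Mean R_i = (-5.6 − 3.5 + 13.4 + 17.4 − 17.5 − 9.6 + 12.5 + 9.8) / 8 = 2.1125%
Mean R_m = (-2.2 − 0.8 + 6.1 + 10.4 − 7.0 − 5.0 + 4.9 + 4.7) / 8 = 1.3875%
Σ(R_i − R̄_i)(R_m − R̄_m) = 532.1813  ⇒  Cov = 532.1813 / 8 = 66.5227
Σ(R_m − R̄_m)² = 255.5488  ⇒  Var(R_m) = 255.5488 / 8 = 31.9436
β = Cov / Var(R_m) = 66.5227 / 31.9436 = 2.0825
MRP = 10.74% − 5.49% = 5.25%
E(R) = R_f + β × MRP = 5.49% + 2.0825 × 5.25% = 16.42%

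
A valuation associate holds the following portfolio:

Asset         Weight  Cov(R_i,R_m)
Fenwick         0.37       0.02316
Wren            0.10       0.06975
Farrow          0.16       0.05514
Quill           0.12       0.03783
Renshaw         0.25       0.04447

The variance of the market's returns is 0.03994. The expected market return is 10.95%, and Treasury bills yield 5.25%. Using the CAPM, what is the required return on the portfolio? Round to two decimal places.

β_Fenwick = 0.02316 / 0.03994 = 0.5799
β_Wren = 0.06975 / 0.03994 = 1.7464
β_Farrow = 0.05514 / 0.03994 = 1.3806
β_Quill = 0.03783 / 0.03994 = 0.9472
β_Renshaw = 0.04447 / 0.03994 = 1.1134
β_P = Σ w_i β_i = 0.37×0.5799 + 0.10×1.7464 + 0.16×1.3806 + 0.12×0.9472 + 0.25×1.1134 = 1.0021
MRP = 10.95% − 5.25% = 5.70%
E(R_P) = R_f + β_P × MRP = 5.25% + 1.0021 × 5.70% = 10.96%

10.96%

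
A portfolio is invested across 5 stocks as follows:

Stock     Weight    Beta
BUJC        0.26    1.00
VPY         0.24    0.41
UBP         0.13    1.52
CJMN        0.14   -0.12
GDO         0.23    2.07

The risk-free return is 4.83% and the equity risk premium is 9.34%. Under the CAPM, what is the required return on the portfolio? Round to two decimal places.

14.31%

β_P = Σ w_i β_i = 0.26×1.00 + 0.24×0.41 + 0.13×1.52 + 0.14×-0.12 + 0.23×2.07 = 1.0153
E(R_P) = R_f + β_P × MRP = 4.83% + 1.0153 × 9.34% = 14.31%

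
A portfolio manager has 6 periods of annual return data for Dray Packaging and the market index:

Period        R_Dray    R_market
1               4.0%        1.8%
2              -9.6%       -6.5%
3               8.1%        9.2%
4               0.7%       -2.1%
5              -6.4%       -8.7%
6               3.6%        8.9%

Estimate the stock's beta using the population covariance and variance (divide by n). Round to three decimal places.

0.798

Mean R_i = (4.0 − 9.6 + 8.1 + 0.7 − 6.4 + 3.6) / 6 = 0.0667%
Mean R_m = (1.8 − 6.5 + 9.2 − 2.1 − 8.7 + 8.9) / 6 = 0.4333%
Σ(R_i − R̄_i)(R_m − R̄_m) = 230.1967  ⇒  Cov = 230.1967 / 6 = 38.3661
Σ(R_m − R̄_m)² = 288.3133  ⇒  Var(R_m) = 288.3133 / 6 = 48.0522
β = Cov / Var(R_m) = 38.3661 / 48.0522 = 0.7984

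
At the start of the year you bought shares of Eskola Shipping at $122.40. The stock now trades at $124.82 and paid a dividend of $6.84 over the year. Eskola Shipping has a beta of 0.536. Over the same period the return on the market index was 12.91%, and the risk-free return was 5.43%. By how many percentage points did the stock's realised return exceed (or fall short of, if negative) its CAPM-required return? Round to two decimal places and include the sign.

Realised HPR = (P1 + D1 − P0) / P0 = (124.82 + 6.84 − 122.40) / 122.40 = 9.26 / 122.40 = 7.5654%
MRP = 12.91% − 5.43% = 7.48%
CAPM required = R_f + β·MRP = 5.43% + 0.536 × 7.48% = 9.43928%
α = realised − required = 7.5654% − 9.43928% = -1.87%

-1.87%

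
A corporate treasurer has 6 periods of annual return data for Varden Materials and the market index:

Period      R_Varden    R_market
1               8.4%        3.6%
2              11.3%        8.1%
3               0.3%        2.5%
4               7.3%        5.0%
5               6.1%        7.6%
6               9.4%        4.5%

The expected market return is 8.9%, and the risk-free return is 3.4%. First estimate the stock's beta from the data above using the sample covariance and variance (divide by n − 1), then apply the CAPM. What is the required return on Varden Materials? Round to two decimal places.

8.87%

Mean R_i = (8.4 + 11.3 + 0.3 + 7.3 + 6.1 + 9.4) / 6 = 7.1333%
Mean R_m = (3.6 + 8.1 + 2.5 + 5.0 + 7.6 + 4.5) / 6 = 5.2167%
Σ(R_i − R̄_i)(R_m − R̄_m) = 24.4067  ⇒  Cov = 24.4067 / 5 = 4.8813
Σ(R_m − R̄_m)² = 24.5483  ⇒  Var(R_m) = 24.5483 / 5 = 4.9097
β = Cov / Var(R_m) = 4.8813 / 4.9097 = 0.9942
MRP = 8.9% − 3.4% = 5.50%
E(R) = R_f + β × MRP = 3.4% + 0.9942 × 5.5% = 8.87%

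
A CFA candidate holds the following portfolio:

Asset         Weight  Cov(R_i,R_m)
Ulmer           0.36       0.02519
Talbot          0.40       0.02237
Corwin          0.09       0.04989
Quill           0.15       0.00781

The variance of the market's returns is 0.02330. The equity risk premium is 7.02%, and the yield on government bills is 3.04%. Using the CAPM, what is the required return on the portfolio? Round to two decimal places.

β_Ulmer = 0.02519 / 0.02330 = 1.0811
β_Talbot = 0.02237 / 0.02330 = 0.9601
β_Corwin = 0.04989 / 0.02330 = 2.1412
β_Quill = 0.00781 / 0.02330 = 0.3352
β_P = Σ w_i β_i = 0.36×1.0811 + 0.40×0.9601 + 0.09×2.1412 + 0.15×0.3352 = 1.0162
E(R_P) = R_f + β_P × MRP = 3.04% + 1.0162 × 7.02% = 10.17%

10.17%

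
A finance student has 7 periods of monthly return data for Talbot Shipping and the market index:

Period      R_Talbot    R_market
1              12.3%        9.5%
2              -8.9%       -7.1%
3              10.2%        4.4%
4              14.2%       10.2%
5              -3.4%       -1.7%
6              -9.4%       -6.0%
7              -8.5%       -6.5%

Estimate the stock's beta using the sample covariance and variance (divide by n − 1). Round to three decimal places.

1.408

Mean R_i = (12.3 − 8.9 + 10.2 + 14.2 − 3.4 − 9.4 − 8.5) / 7 = 0.9286%
Mean R_m = (9.5 − 7.1 + 4.4 + 10.2 − 1.7 − 6.0 − 6.5) / 7 = 0.4000%
Σ(R_i − R̄_i)(R_m − R̄_m) = 484.5900  ⇒  Cov = 484.5900 / 6 = 80.7650
Σ(R_m − R̄_m)² = 344.0800  ⇒  Var(R_m) = 344.0800 / 6 = 57.3467
β = Cov / Var(R_m) = 80.7650 / 57.3467 = 1.4084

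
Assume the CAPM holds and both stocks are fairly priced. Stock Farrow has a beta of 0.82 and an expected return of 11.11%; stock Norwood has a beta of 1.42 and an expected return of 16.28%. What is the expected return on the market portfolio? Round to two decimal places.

12.66%

Both satisfy E(R) = R_f + β·MRP, so the slope of the SML is
MRP = (16.28% − 11.11%) / (1.42 − 0.82) = 5.17% / 0.60 = 8.6167%
R_f = E(R_Farrow) − β_Farrow·MRP = 11.11% − 0.82 × 8.6167% = 4.0443%
E(R_m) = R_f + MRP = 4.0443% + 8.6167% = 12.66%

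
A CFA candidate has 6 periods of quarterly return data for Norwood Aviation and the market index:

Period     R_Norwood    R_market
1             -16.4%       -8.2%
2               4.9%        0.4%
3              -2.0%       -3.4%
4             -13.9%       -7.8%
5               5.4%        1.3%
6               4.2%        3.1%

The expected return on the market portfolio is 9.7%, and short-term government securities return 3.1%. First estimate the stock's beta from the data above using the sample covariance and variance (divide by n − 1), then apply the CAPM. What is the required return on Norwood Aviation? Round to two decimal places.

Mean R_i = (-16.4 + 4.9 − 2.0 − 13.9 + 5.4 + 4.2) / 6 = -2.9667%
Mean R_m = (-8.2 + 0.4 − 3.4 − 7.8 + 1.3 + 3.1) / 6 = -2.4333%
Σ(R_i − R̄_i)(R_m − R̄_m) = 228.3867  ⇒  Cov = 228.3867 / 5 = 45.6773
Σ(R_m − R̄_m)² = 115.5733  ⇒  Var(R_m) = 115.5733 / 5 = 23.1147
β = Cov / Var(R_m) = 45.6773 / 23.1147 = 1.9761
MRP = 9.7% − 3.1% = 6.60%
E(R) = R_f + β × MRP = 3.1% + 1.9761 × 6.6% = 16.14%

16.14%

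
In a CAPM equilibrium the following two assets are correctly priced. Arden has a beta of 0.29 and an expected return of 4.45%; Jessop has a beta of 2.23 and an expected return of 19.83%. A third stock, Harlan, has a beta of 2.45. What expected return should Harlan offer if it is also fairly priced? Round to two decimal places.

MRP (SML slope) = (19.83% − 4.45%) / (2.23 − 0.29) = 15.38% / 1.94 = 7.9278%
R_f (intercept) = 4.45% − 0.29 × 7.9278% = 2.1509%
E(R_Harlan) = R_f + β × MRP = 2.1509% + 2.45 × 7.9278% = 21.57%

21.57%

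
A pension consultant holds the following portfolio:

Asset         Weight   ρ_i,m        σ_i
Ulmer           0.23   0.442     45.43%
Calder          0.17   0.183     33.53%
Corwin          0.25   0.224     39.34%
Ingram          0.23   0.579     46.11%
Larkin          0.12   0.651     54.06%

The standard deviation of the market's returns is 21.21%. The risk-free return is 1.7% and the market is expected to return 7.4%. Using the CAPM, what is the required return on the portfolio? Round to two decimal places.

6.60%

β_Ulmer = 0.442 × 45.43% / 21.21% = 0.9467
β_Calder = 0.183 × 33.53% / 21.21% = 0.2893
β_Corwin = 0.224 × 39.34% / 21.21% = 0.4155
β_Ingram = 0.579 × 46.11% / 21.21% = 1.2587
β_Larkin = 0.651 × 54.06% / 21.21% = 1.6593
β_P = Σ w_i β_i = 0.23×0.9467 + 0.17×0.2893 + 0.25×0.4155 + 0.23×1.2587 + 0.12×1.6593 = 0.8594
MRP = 7.4% − 1.7% = 5.70%
E(R_P) = R_f + β_P × MRP = 1.7% + 0.8594 × 5.7% = 6.60%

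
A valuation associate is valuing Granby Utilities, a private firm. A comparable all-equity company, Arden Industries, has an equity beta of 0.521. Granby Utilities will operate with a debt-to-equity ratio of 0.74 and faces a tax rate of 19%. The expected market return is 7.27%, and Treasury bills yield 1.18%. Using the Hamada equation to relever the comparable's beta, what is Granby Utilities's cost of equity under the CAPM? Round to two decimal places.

6.25%

β_L = β_U × [1 + (1 − t)(D/E)] = 0.521 × [1 + (1 − 0.19) × 0.74]
    = 0.521 × [1 + 0.81 × 0.74] = 0.521 × 1.5994 = 0.8333
MRP = 7.27% − 1.18% = 6.09%
E(R) = R_f + β_L × MRP = 1.18% + 0.8333 × 6.09% = 6.25%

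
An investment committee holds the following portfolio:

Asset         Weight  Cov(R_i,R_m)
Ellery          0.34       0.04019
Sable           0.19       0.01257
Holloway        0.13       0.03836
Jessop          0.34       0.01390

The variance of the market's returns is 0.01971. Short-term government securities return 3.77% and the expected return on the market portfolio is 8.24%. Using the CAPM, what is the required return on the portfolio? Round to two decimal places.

9.61%

β_Ellery = 0.04019 / 0.01971 = 2.0391
β_Sable = 0.01257 / 0.01971 = 0.6377
β_Holloway = 0.03836 / 0.01971 = 1.9462
β_Jessop = 0.01390 / 0.01971 = 0.7052
β_P = Σ w_i β_i = 0.34×2.0391 + 0.19×0.6377 + 0.13×1.9462 + 0.34×0.7052 = 1.3072
MRP = 8.24% − 3.77% = 4.47%
E(R_P) = R_f + β_P × MRP = 3.77% + 1.3072 × 4.47% = 9.61%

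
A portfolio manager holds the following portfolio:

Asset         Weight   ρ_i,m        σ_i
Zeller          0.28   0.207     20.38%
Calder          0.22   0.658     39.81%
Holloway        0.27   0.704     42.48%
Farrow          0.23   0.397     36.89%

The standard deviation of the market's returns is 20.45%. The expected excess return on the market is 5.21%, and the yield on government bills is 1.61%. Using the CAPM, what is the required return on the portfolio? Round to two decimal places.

β_Zeller = 0.207 × 20.38% / 20.45% = 0.2063
β_Calder = 0.658 × 39.81% / 20.45% = 1.2809
β_Holloway = 0.704 × 42.48% / 20.45% = 1.4624
β_Farrow = 0.397 × 36.89% / 20.45% = 0.7162
β_P = Σ w_i β_i = 0.28×0.2063 + 0.22×1.2809 + 0.27×1.4624 + 0.23×0.7162 = 0.8991
E(R_P) = R_f + β_P × MRP = 1.61% + 0.8991 × 5.21% = 6.29%

6.29%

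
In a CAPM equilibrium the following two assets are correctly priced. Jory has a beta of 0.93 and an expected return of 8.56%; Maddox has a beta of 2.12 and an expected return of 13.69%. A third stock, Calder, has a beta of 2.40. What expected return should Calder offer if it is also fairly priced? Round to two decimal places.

14.90%

MRP (SML slope) = (13.69% − 8.56%) / (2.12 − 0.93) = 5.13% / 1.19 = 4.3109%
R_f (intercept) = 8.56% − 0.93 × 4.3109% = 4.5509%
E(R_Calder) = R_f + β × MRP = 4.5509% + 2.40 × 4.3109% = 14.90%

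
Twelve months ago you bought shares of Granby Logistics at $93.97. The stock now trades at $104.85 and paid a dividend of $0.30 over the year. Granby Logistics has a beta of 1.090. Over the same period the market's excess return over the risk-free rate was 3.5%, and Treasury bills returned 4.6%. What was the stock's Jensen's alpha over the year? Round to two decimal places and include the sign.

Realised HPR = (P1 + D1 − P0) / P0 = (104.85 + 0.30 − 93.97) / 93.97 = 11.18 / 93.97 = 11.8974%
CAPM required = R_f + β·MRP = 4.6% + 1.090 × 3.5% = 8.4150%
α = realised − required = 11.8974% − 8.4150% = +3.48%

+3.48%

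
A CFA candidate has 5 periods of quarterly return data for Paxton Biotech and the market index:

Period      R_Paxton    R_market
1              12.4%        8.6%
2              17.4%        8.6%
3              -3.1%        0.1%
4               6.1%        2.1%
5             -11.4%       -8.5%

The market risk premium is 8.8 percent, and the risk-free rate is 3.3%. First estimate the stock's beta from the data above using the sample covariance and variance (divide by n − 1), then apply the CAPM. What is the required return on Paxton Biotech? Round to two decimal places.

17.28%

Mean R_i = (12.4 + 17.4 − 3.1 + 6.1 − 11.4) / 5 = 4.2800%
Mean R_m = (8.6 + 8.6 + 0.1 + 2.1 − 8.5) / 5 = 2.1800%
Σ(R_i − R̄_i)(R_m − R̄_m) = 319.0280  ⇒  Cov = 319.0280 / 4 = 79.7570
Σ(R_m − R̄_m)² = 200.8280  ⇒  Var(R_m) = 200.8280 / 4 = 50.2070
β = Cov / Var(R_m) = 79.7570 / 50.2070 = 1.5886
E(R) = R_f + β × MRP = 3.3% + 1.5886 × 8.8% = 17.28%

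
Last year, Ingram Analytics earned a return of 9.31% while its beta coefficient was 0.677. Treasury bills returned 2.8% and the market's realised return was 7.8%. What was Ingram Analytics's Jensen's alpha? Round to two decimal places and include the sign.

+3.13%

Market excess return = 7.8% − 2.8% = 5.00%
CAPM benchmark = R_f + β(R_m − R_f) = 2.8% + 0.677 × 5.0% = 6.1850%
α = actual − benchmark = 9.31% − 6.1850% = +3.13%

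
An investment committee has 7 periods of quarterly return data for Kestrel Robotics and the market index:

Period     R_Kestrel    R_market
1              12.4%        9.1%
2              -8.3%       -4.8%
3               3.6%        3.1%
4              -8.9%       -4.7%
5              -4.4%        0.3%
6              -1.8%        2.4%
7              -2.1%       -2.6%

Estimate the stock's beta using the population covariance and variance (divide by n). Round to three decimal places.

1.404

Mean R_i = (12.4 − 8.3 + 3.6 − 8.9 − 4.4 − 1.8 − 2.1) / 7 = -1.3571%
Mean R_m = (9.1 − 4.8 + 3.1 − 4.7 + 0.3 + 2.4 − 2.6) / 7 = 0.4000%
Σ(R_i − R̄_i)(R_m − R̄_m) = 209.2900  ⇒  Cov = 209.2900 / 7 = 29.8986
Σ(R_m − R̄_m)² = 149.0400  ⇒  Var(R_m) = 149.0400 / 7 = 21.2914
β = Cov / Var(R_m) = 29.8986 / 21.2914 = 1.4043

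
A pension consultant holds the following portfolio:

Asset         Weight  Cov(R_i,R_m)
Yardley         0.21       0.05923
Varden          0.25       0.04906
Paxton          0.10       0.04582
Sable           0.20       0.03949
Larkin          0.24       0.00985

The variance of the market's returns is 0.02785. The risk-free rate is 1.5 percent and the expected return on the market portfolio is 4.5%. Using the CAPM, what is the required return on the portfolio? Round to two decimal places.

5.76%

β_Yardley = 0.05923 / 0.02785 = 2.1268
β_Varden = 0.04906 / 0.02785 = 1.7616
β_Paxton = 0.04582 / 0.02785 = 1.6452
β_Sable = 0.03949 / 0.02785 = 1.4180
β_Larkin = 0.00985 / 0.02785 = 0.3537
β_P = Σ w_i β_i = 0.21×2.1268 + 0.25×1.7616 + 0.10×1.6452 + 0.20×1.4180 + 0.24×0.3537 = 1.4200
MRP = 4.5% − 1.5% = 3.00%
E(R_P) = R_f + β_P × MRP = 1.5% + 1.4200 × 3.0% = 5.76%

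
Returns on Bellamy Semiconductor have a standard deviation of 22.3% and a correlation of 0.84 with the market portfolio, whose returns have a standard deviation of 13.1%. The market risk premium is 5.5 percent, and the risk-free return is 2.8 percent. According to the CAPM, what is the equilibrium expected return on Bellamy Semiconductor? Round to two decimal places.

β = ρ × σ_i / σ_m = 0.84 × 22.3% / 13.1% = 1.4299
E(R) = 2.8% + 1.4299 × 5.5% = 10.66%

10.66%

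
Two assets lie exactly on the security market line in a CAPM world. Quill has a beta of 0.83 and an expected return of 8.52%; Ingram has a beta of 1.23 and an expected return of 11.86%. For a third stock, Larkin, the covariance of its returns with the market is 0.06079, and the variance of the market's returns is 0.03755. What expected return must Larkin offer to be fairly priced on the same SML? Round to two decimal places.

15.11%

MRP = (11.86% − 8.52%) / (1.23 − 0.83) = 8.3500%
R_f = 8.52% − 0.83 × 8.3500% = 1.5895%
β_Larkin = Cov / Var(R_m) = 0.06079 / 0.03755 = 1.6189
E(R_Larkin) = R_f + β × MRP = 1.5895% + 1.6189 × 8.3500% = 15.11%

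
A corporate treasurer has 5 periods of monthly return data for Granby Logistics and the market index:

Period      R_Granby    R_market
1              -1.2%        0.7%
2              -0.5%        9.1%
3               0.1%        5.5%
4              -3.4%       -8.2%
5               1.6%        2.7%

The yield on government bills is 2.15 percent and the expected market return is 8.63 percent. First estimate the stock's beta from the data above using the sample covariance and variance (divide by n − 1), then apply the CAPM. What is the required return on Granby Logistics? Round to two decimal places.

Mean R_i = (-1.2 − 0.5 + 0.1 − 3.4 + 1.6) / 5 = -0.6800%
Mean R_m = (0.7 + 9.1 + 5.5 − 8.2 + 2.7) / 5 = 1.9600%
Σ(R_i − R̄_i)(R_m − R̄_m) = 34.0240  ⇒  Cov = 34.0240 / 4 = 8.5060
Σ(R_m − R̄_m)² = 168.8720  ⇒  Var(R_m) = 168.8720 / 4 = 42.2180
β = Cov / Var(R_m) = 8.5060 / 42.2180 = 0.2015
MRP = 8.63% − 2.15% = 6.48%
E(R) = R_f + β × MRP = 2.15% + 0.2015 × 6.48% = 3.46%

3.46%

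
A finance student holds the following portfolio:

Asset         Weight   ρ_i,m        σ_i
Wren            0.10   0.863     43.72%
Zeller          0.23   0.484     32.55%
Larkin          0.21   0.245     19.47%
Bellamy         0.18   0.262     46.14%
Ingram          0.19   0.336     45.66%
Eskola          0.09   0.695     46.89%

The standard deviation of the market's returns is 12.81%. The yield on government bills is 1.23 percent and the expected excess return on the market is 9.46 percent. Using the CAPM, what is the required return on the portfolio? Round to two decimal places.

β_Wren = 0.863 × 43.72% / 12.81% = 2.9454
β_Zeller = 0.484 × 32.55% / 12.81% = 1.2298
β_Larkin = 0.245 × 19.47% / 12.81% = 0.3724
β_Bellamy = 0.262 × 46.14% / 12.81% = 0.9437
β_Ingram = 0.336 × 45.66% / 12.81% = 1.1976
β_Eskola = 0.695 × 46.89% / 12.81% = 2.5440
β_P = Σ w_i β_i = 0.10×2.9454 + 0.23×1.2298 + 0.21×0.3724 + 0.18×0.9437 + 0.19×1.1976 + 0.09×2.5440 = 1.2820
E(R_P) = R_f + β_P × MRP = 1.23% + 1.2820 × 9.46% = 13.36%

13.36%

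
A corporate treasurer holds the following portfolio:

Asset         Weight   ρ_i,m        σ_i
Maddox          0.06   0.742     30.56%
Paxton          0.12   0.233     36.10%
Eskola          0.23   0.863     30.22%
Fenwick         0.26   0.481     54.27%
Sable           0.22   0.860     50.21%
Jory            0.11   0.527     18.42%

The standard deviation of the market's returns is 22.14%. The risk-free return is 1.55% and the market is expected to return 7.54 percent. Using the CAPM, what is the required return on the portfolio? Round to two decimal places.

β_Maddox = 0.742 × 30.56% / 22.14% = 1.0242
β_Paxton = 0.233 × 36.10% / 22.14% = 0.3799
β_Eskola = 0.863 × 30.22% / 22.14% = 1.1780
β_Fenwick = 0.481 × 54.27% / 22.14% = 1.1790
β_Sable = 0.860 × 50.21% / 22.14% = 1.9503
β_Jory = 0.527 × 18.42% / 22.14% = 0.4385
β_P = Σ w_i β_i = 0.06×1.0242 + 0.12×0.3799 + 0.23×1.1780 + 0.26×1.1790 + 0.22×1.9503 + 0.11×0.4385 = 1.1618
MRP = 7.54% − 1.55% = 5.99%
E(R_P) = R_f + β_P × MRP = 1.55% + 1.1618 × 5.99% = 8.51%

8.51%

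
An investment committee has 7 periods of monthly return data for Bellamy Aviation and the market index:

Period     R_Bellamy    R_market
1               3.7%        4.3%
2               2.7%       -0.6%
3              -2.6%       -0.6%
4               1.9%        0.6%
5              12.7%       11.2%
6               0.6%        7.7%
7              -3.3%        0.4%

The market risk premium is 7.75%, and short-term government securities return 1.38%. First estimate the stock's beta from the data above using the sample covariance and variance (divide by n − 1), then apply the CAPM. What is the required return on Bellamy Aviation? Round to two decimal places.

8.05%

Mean R_i = (3.7 + 2.7 − 2.6 + 1.9 + 12.7 + 0.6 − 3.3) / 7 = 2.2429%
Mean R_m = (4.3 − 0.6 − 0.6 + 0.6 + 11.2 + 7.7 + 0.4) / 7 = 3.2857%
Σ(R_i − R̄_i)(R_m − R̄_m) = 110.9443  ⇒  Cov = 110.9443 / 6 = 18.4907
Σ(R_m − R̄_m)² = 128.8886  ⇒  Var(R_m) = 128.8886 / 6 = 21.4814
β = Cov / Var(R_m) = 18.4907 / 21.4814 = 0.8608
E(R) = R_f + β × MRP = 1.38% + 0.8608 × 7.75% = 8.05%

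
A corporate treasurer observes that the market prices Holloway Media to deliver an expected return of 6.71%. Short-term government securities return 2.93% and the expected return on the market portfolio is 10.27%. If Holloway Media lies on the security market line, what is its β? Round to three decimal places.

0.515

MRP = 10.27% − 2.93% = 7.34%
β = (E(R) − R_f) / MRP = (6.71% − 2.93%) / 7.34% = 3.78% / 7.34% = 0.515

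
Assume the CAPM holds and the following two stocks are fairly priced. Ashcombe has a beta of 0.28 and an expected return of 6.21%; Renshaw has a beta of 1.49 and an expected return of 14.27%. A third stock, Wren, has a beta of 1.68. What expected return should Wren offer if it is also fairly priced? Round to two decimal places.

MRP (SML slope) = (14.27% − 6.21%) / (1.49 − 0.28) = 8.06% / 1.21 = 6.6612%
R_f (intercept) = 6.21% − 0.28 × 6.6612% = 4.3449%
E(R_Wren) = R_f + β × MRP = 4.3449% + 1.68 × 6.6612% = 15.54%

15.54%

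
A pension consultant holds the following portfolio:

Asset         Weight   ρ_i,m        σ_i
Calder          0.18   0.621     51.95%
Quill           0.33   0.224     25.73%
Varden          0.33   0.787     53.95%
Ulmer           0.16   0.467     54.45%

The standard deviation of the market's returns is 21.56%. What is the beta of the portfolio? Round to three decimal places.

1.196

β_Calder = 0.621 × 51.95% / 21.56% = 1.4963
β_Quill = 0.224 × 25.73% / 21.56% = 0.2673
β_Varden = 0.787 × 53.95% / 21.56% = 1.9693
β_Ulmer = 0.467 × 54.45% / 21.56% = 1.1794
β_P = Σ w_i β_i = 0.18×1.4963 + 0.33×0.2673 + 0.33×1.9693 + 0.16×1.1794 = 1.1961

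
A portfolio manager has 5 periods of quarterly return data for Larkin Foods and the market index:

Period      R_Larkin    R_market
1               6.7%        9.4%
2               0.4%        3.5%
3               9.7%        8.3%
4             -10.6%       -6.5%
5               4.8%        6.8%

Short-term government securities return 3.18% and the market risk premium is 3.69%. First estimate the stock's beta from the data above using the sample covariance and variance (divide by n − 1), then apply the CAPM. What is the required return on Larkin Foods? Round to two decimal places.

7.62%

Mean R_i = (6.7 + 0.4 + 9.7 − 10.6 + 4.8) / 5 = 2.2000%
Mean R_m = (9.4 + 3.5 + 8.3 − 6.5 + 6.8) / 5 = 4.3000%
Σ(R_i − R̄_i)(R_m − R̄_m) = 199.1300  ⇒  Cov = 199.1300 / 4 = 49.7825
Σ(R_m − R̄_m)² = 165.5400  ⇒  Var(R_m) = 165.5400 / 4 = 41.3850
β = Cov / Var(R_m) = 49.7825 / 41.3850 = 1.2029
E(R) = R_f + β × MRP = 3.18% + 1.2029 × 3.69% = 7.62%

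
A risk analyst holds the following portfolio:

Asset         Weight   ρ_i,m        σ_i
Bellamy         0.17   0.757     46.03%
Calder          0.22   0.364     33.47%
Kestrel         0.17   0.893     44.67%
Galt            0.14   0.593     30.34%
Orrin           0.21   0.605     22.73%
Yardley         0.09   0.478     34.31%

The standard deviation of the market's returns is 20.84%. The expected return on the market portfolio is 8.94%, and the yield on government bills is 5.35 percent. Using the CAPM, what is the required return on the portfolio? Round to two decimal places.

β_Bellamy = 0.757 × 46.03% / 20.84% = 1.6720
β_Calder = 0.364 × 33.47% / 20.84% = 0.5846
β_Kestrel = 0.893 × 44.67% / 20.84% = 1.9141
β_Galt = 0.593 × 30.34% / 20.84% = 0.8633
β_Orrin = 0.605 × 22.73% / 20.84% = 0.6599
β_Yardley = 0.478 × 34.31% / 20.84% = 0.7870
β_P = Σ w_i β_i = 0.17×1.6720 + 0.22×0.5846 + 0.17×1.9141 + 0.14×0.8633 + 0.21×0.6599 + 0.09×0.7870 = 1.0685
MRP = 8.94% − 5.35% = 3.59%
E(R_P) = R_f + β_P × MRP = 5.35% + 1.0685 × 3.59% = 9.19%

9.19%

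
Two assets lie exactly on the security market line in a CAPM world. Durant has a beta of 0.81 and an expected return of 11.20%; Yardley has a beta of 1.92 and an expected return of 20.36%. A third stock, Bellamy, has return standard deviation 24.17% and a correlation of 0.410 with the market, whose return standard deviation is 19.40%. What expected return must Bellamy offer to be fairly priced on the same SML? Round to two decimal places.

8.73%

MRP = (20.36% − 11.20%) / (1.92 − 0.81) = 8.2523%
R_f = 11.20% − 0.81 × 8.2523% = 4.5156%
β_Bellamy = ρ·σ_i/σ_m = 0.410 × 24.17 / 19.40 = 0.5108
E(R_Bellamy) = R_f + β × MRP = 4.5156% + 0.5108 × 8.2523% = 8.73%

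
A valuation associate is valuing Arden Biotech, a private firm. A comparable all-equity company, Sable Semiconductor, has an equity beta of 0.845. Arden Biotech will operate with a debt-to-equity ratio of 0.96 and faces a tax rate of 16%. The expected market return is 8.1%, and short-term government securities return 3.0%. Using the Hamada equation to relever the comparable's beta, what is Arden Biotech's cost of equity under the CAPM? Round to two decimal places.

β_L = β_U × [1 + (1 − t)(D/E)] = 0.845 × [1 + (1 − 0.16) × 0.96]
    = 0.845 × [1 + 0.84 × 0.96] = 0.845 × 1.8064 = 1.5264
MRP = 8.1% − 3.0% = 5.10%
E(R) = R_f + β_L × MRP = 3.0% + 1.5264 × 5.1% = 10.78%

10.78%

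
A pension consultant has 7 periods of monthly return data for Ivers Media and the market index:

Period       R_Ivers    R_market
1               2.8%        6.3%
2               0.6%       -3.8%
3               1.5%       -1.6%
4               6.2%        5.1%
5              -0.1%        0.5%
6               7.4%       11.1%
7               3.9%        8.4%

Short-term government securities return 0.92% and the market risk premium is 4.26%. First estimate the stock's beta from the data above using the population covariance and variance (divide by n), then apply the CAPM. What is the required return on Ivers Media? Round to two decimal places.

Mean R_i = (2.8 + 0.6 + 1.5 + 6.2 − 0.1 + 7.4 + 3.9) / 7 = 3.1857%
Mean R_m = (6.3 − 3.8 − 1.6 + 5.1 + 0.5 + 11.1 + 8.4) / 7 = 3.7143%
Σ(R_i − R̄_i)(R_m − R̄_m) = 76.6014  ⇒  Cov = 76.6014 / 7 = 10.9431
Σ(R_m − R̄_m)² = 180.1486  ⇒  Var(R_m) = 180.1486 / 7 = 25.7355
β = Cov / Var(R_m) = 10.9431 / 25.7355 = 0.4252
E(R) = R_f + β × MRP = 0.92% + 0.4252 × 4.26% = 2.73%

2.73%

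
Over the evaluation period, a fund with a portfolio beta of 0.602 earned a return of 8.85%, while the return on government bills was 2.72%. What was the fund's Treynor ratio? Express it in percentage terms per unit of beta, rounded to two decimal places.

10.18%

Treynor = (R_P − R_f) / β_P = (8.85% − 2.72%) / 0.6020 = 6.13% / 0.6020 = 10.18%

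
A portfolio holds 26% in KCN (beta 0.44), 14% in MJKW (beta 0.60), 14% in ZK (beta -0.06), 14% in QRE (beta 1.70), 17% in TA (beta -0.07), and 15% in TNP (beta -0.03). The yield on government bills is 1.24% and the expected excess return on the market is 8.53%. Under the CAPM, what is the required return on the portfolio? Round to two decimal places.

4.75%

β_P = Σ w_i β_i = 0.26×0.44 + 0.14×0.60 + 0.14×-0.06 + 0.14×1.70 + 0.17×-0.07 + 0.15×-0.03 = 0.4116
E(R_P) = R_f + β_P × MRP = 1.24% + 0.4116 × 8.53% = 4.75%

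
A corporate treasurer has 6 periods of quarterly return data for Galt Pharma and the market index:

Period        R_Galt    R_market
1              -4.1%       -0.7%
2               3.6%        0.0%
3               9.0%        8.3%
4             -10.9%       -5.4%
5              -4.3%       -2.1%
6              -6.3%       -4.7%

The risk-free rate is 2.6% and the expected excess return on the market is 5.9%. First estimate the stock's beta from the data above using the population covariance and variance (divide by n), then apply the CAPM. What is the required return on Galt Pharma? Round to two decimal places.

Mean R_i = (-4.1 + 3.6 + 9.0 − 10.9 − 4.3 − 6.3) / 6 = -2.1667%
Mean R_m = (-0.7 + 0.0 + 8.3 − 5.4 − 2.1 − 4.7) / 6 = -0.7667%
Σ(R_i − R̄_i)(R_m − R̄_m) = 165.1033  ⇒  Cov = 165.1033 / 6 = 27.5172
Σ(R_m − R̄_m)² = 121.5133  ⇒  Var(R_m) = 121.5133 / 6 = 20.2522
β = Cov / Var(R_m) = 27.5172 / 20.2522 = 1.3587
E(R) = R_f + β × MRP = 2.6% + 1.3587 × 5.9% = 10.62%

10.62%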